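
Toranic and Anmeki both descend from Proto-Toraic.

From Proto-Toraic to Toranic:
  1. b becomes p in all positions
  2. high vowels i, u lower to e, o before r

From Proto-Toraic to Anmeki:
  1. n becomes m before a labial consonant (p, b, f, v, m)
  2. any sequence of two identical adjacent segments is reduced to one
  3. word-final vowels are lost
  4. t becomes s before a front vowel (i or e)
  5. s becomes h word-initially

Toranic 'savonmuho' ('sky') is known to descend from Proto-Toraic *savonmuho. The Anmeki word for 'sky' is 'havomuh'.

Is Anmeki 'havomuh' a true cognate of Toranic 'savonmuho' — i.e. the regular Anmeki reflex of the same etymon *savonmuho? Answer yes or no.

Derive the expected Anmeki reflex of *savonmuho:
Anmeki: *savonmuho
  savonmuho → savommuho   [nasal place assimilation]
  savommuho → savomuho   [degemination]
  savomuho → savomuh   [apocope]
  savomuh (rule 4 does not apply)
  savomuh → havomuh   [debuccalisation]
  giving Anmeki havomuh.
Anmeki 'havomuh' matches the regular reflex exactly, so the pair is cognate.

yes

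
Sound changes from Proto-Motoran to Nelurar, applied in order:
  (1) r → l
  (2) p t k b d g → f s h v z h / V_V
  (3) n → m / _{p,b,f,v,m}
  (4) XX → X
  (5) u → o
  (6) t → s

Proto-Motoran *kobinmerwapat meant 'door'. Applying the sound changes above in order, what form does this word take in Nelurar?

Nelurar: *kobinmerwapat
  kobinmerwapat → kobinmelwapat   [unconditioned shift]
  kobinmelwapat → kovinmelwafat   [intervocalic lenition]
  kovinmelwafat → kovimmelwafat   [nasal place assimilation]
  kovimmelwafat → kovimelwafat   [degemination]
  kovimelwafat (rule 5 does not apply)
  kovimelwafat → kovimelwafas   [unconditioned shift]
  giving Nelurar kovimelwafas.

kovimelwafas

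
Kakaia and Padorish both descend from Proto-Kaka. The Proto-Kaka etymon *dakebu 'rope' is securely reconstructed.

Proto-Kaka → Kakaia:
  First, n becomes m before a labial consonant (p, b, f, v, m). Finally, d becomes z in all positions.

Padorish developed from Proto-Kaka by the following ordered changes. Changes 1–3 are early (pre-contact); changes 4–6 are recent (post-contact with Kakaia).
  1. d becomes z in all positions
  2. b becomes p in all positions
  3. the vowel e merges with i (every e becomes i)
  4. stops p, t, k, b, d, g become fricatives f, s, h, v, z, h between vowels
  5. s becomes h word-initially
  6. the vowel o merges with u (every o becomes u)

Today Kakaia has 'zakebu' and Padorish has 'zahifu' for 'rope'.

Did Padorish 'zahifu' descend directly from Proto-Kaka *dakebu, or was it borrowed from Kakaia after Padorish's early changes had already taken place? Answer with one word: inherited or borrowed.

inherited

If inherited, *dakebu would pass through all of Padorish's changes:
Padorish: *dakebu
  dakebu → zakebu   [unconditioned shift]
  zakebu → zakepu   [unconditioned shift]
  zakepu → zakipu   [vowel merger]
  zakipu → zahifu   [intervocalic lenition]
  zahifu (rule 5 does not apply)
  zahifu (rule 6 does not apply)
  giving Padorish zahifu.
If borrowed from Kakaia 'zakebu' after the early changes, it would undergo only the recent ones:
  rule 4 (intervocalic lenition): zakebu → zahevu
  rule 5 (debuccalisation): no change (zahevu)
  rule 6 (vowel merger): no change (zahevu)
  ⇒ as a loan: zahevu
Padorish 'zahifu' matches the inherited outcome exactly, so it is an inherited cognate, not a loan.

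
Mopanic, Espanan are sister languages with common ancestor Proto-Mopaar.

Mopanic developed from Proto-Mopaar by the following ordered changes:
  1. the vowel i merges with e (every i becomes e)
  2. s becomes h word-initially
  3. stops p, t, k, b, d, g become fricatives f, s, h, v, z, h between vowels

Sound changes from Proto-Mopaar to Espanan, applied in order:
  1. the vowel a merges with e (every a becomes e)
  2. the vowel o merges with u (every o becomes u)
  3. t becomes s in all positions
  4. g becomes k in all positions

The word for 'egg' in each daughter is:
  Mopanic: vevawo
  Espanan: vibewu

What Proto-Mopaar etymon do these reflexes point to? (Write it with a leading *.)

Position 2: Mopanic has e, Espanan has i. Espanan preserves i here (none of its changes turn any other segment into i), so the proto-segment is *i.
Position 3: Mopanic has v, Espanan has b. Espanan preserves b here (none of its changes turn any other segment into b), so the proto-segment is *b.
Continuing position by position gives *vibawo; check it forward:
Mopanic: *vibawo > vebawo > vevawo  (by vowel merger, intervocalic lenition)
Espanan: *vibawo > vibewo > vibewu  (by vowel merger, vowel merger)
Only *vibawo yields all of Mopanic vevawo, Espanan vibewu.

*vibawo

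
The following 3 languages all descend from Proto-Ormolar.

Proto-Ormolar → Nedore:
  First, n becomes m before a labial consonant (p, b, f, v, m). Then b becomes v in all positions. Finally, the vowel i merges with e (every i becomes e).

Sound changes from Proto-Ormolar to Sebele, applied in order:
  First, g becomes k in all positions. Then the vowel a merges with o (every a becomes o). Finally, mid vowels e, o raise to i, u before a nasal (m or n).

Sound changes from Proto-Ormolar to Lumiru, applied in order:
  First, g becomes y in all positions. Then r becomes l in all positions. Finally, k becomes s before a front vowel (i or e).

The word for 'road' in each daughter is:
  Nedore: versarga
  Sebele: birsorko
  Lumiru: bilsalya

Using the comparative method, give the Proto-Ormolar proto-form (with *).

*birsarga

Position 5: Nedore has a, Sebele has o, Lumiru has a. Nedore preserves a here (none of its changes turn any other segment into a), so the proto-segment is *a.
Position 7: Nedore has g, Sebele has k, Lumiru has y. Nedore preserves g here (none of its changes turn any other segment into g), so the proto-segment is *g.
Position 2: Nedore has e, Sebele has i, Lumiru has i. Lumiru preserves i here (none of its changes turn any other segment into i), so the proto-segment is *i.
This points to *birsarga. Verify forward in each daughter:
Nedore: start from *birsarga.
  rule 1: no change — birsarga
  rule 2 (unconditioned shift): birsarga → virsarga
  rule 3 (vowel merger): virsarga → versarga
  ⇒ Nedore versarga
Sebele: start from *birsarga.
  rule 1 (unconditioned shift): birsarga → birsarka
  rule 2 (vowel merger): birsarka → birsorko
  rule 3: no change — birsorko
  ⇒ Sebele birsorko
Lumiru: start from *birsarga.
  rule 1 (unconditioned shift): birsarga → birsarya
  rule 2 (unconditioned shift): birsarya → bilsalya
  rule 3: no change — bilsalya
  ⇒ Lumiru bilsalya
No other proto-form is consistent with every reflex, so the reconstruction is *birsarga.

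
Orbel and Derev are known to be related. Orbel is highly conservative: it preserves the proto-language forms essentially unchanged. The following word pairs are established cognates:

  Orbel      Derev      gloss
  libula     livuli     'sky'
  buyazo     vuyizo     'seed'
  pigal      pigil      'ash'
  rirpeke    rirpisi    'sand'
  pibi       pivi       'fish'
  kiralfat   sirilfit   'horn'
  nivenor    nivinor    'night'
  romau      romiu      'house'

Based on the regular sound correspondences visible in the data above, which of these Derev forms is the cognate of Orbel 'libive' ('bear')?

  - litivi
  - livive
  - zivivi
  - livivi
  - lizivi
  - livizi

pibi ~ pivi — Orbel b corresponds to Derev v between vowels (before a front vowel).
rirpeke ~ rirpisi — Orbel e corresponds to Derev i word-finally.
Applying these to Orbel 'libive':
  libive → livive   (b→v between vowels (before a front vowel))
  livive → livivi   (e→i word-finally)
So the Derev cognate is 'livivi'.

livivi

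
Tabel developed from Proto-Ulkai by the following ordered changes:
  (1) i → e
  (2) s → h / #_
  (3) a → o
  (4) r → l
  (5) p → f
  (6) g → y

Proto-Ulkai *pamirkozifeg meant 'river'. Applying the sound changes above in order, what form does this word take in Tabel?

Tabel: start from *pamirkozifeg.
  rule 1 (vowel merger): pamirkozifeg → pamerkozefeg
  rule 2: no change — pamerkozefeg
  rule 3 (vowel merger): pamerkozefeg → pomerkozefeg
  rule 4 (unconditioned shift): pomerkozefeg → pomelkozefeg
  rule 5 (unconditioned shift): pomelkozefeg → fomelkozefeg
  rule 6 (unconditioned shift): fomelkozefeg → fomelkozefey
  ⇒ Tabel fomelkozefey

fomelkozefey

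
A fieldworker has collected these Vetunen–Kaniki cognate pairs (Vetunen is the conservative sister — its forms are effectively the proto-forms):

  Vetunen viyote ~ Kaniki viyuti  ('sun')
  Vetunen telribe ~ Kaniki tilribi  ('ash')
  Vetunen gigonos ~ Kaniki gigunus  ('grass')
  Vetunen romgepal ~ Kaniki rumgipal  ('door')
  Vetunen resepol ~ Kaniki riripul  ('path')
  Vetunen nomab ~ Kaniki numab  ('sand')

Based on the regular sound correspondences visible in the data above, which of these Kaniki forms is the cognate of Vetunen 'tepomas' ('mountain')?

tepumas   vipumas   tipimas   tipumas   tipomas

tipumas

romgepal ~ rumgipal, resepol ~ riripul — Vetunen e corresponds to Kaniki i after a consonant, before a labial obstruent.
romgepal ~ rumgipal, nomab ~ numab — Vetunen o corresponds to Kaniki u after a consonant, before a nasal.
Applying these to Vetunen 'tepomas':
  tepomas → tipomas   (e→i after a consonant, before a labial obstruent)
  tipomas → tipumas   (o→u after a consonant, before a nasal)
So the Kaniki cognate is 'tipumas'.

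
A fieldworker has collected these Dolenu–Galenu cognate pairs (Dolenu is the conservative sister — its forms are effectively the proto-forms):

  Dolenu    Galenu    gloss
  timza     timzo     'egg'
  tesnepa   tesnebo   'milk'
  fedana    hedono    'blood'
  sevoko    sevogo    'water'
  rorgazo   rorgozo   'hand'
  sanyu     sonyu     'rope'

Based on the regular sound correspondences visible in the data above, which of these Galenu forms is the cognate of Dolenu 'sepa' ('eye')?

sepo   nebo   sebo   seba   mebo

tesnepa ~ tesnebo — Dolenu p corresponds to Galenu b between vowels (before a back vowel).
timza ~ timzo, tesnepa ~ tesnebo — Dolenu a corresponds to Galenu o word-finally.
Applying these to Dolenu 'sepa':
  sepa → seba   (p→b between vowels (before a back vowel))
  seba → sebo   (a→o word-finally)
So the Galenu cognate is 'sebo'.

sebo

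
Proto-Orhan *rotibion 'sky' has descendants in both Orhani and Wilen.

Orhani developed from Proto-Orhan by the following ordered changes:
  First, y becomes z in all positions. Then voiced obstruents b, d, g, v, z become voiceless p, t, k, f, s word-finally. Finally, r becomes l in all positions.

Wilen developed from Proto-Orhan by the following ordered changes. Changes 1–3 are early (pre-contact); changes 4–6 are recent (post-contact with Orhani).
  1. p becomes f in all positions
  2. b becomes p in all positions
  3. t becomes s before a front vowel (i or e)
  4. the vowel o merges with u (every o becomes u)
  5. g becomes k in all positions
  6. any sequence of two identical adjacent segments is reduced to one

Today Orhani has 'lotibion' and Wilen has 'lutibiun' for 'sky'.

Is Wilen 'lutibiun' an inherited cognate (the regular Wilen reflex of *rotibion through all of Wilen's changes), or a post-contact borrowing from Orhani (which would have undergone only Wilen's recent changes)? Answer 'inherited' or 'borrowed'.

borrowed

If inherited, *rotibion would pass through all of Wilen's changes:
Wilen: *rotibion > rotipion > rosipion > rusipiun  (by unconditioned shift, palatalisation, vowel merger)
If borrowed from Orhani 'lotibion' after the early changes, it would undergo only the recent ones:
  rule 4 (vowel merger): lotibion → lutibiun
  rule 5 (unconditioned shift): no change (lutibiun)
  rule 6 (degemination): no change (lutibiun)
  ⇒ as a loan: lutibiun
Wilen 'lutibiun' matches the loan outcome 'lutibiun', not the inherited 'rusipiun' — it skipped the early Wilen changes, so it was borrowed from Orhani.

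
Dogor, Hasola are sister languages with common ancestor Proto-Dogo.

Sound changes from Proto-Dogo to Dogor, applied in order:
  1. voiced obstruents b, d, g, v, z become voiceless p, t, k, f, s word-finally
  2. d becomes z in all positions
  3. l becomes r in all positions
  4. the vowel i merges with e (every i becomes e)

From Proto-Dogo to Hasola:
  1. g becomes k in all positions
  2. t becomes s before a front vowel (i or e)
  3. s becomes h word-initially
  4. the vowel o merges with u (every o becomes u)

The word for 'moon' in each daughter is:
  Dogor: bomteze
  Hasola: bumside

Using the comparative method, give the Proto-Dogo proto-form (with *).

*bomtide

Position 4: Dogor has t, Hasola has s. Taking the neighbouring segments as reconstructed: Dogor t can only go back to *t; Hasola s could go back to *t or *s — the one source consistent with every daughter is *t.
Position 5: Dogor has e, Hasola has i. Hasola preserves i here (none of its changes turn any other segment into i), so the proto-segment is *i.
Position 6: Dogor has z, Hasola has d. Hasola preserves d here (none of its changes turn any other segment into d), so the proto-segment is *d.
Continuing position by position gives *bomtide; check it forward:
Dogor: *bomtide
  bomtide (rule 1 does not apply)
  bomtide → bomtize   [unconditioned shift]
  bomtize (rule 3 does not apply)
  bomtize → bomteze   [vowel merger]
  giving Dogor bomteze.
Hasola: *bomtide
  bomtide (rule 1 does not apply)
  bomtide → bomside   [palatalisation]
  bomside (rule 3 does not apply)
  bomside → bumside   [vowel merger]
  giving Hasola bumside.
Only *bomtide yields all of Dogor bomteze, Hasola bumside.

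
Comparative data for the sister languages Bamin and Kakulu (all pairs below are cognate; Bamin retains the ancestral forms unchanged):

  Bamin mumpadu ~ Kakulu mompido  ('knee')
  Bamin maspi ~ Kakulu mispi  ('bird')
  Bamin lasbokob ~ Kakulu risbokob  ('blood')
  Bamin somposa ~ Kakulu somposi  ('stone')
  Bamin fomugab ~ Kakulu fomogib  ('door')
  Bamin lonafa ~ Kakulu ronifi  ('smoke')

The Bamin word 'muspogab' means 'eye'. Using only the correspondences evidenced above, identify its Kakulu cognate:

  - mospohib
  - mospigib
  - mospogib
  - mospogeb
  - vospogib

mospogib

fomugab ~ fomogib — Bamin u corresponds to Kakulu o after a consonant, before a consonant other than r, m, n, p, b, f, v.
fomugab ~ fomogib — Bamin a corresponds to Kakulu i after a consonant, before a labial obstruent.
Applying these to Bamin 'muspogab':
  muspogab → mospogab   (u→o after a consonant, before a consonant other than r, m, n, p, b, f, v)
  mospogab → mospogib   (a→i after a consonant, before a labial obstruent)
So the Kakulu cognate is 'mospogib'.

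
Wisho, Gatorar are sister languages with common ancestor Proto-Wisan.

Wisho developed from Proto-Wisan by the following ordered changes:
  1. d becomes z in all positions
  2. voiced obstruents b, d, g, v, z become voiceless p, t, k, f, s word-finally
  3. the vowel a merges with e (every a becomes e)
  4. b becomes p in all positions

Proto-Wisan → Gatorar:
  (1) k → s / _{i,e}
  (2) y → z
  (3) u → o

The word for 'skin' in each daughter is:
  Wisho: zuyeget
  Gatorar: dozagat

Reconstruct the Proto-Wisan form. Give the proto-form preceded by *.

*duyagat

Position 1: Wisho has z, Gatorar has d. Gatorar preserves d here (none of its changes turn any other segment into d), so the proto-segment is *d.
Position 3: Wisho has y, Gatorar has z. Wisho preserves y here (none of its changes turn any other segment into y), so the proto-segment is *y.
Verify the candidate proto-form against each daughter:
Wisho: *duyagat
  duyagat → zuyagat   [unconditioned shift]
  zuyagat (rule 2 does not apply)
  zuyagat → zuyeget   [vowel merger]
  zuyeget (rule 4 does not apply)
  giving Wisho zuyeget.
Gatorar: start from *duyagat.
  rule 1: no change — duyagat
  rule 2 (unconditioned shift): duyagat → duzagat
  rule 3 (vowel merger): duzagat → dozagat
  ⇒ Gatorar dozagat
Only *duyagat yields all of Wisho zuyeget, Gatorar dozagat.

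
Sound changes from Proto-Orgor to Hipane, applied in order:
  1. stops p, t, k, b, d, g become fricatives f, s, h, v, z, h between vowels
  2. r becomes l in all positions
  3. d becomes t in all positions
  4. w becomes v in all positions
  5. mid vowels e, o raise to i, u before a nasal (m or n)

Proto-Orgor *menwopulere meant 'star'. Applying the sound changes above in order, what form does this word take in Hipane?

minvofulele

Hipane: *menwopulere
  menwopulere → menwofulere   [intervocalic lenition]
  menwofulere → menwofulele   [unconditioned shift]
  menwofulele (rule 3 does not apply)
  menwofulele → menvofulele   [unconditioned shift]
  menvofulele → minvofulele   [pre-nasal raising]
  giving Hipane minvofulele.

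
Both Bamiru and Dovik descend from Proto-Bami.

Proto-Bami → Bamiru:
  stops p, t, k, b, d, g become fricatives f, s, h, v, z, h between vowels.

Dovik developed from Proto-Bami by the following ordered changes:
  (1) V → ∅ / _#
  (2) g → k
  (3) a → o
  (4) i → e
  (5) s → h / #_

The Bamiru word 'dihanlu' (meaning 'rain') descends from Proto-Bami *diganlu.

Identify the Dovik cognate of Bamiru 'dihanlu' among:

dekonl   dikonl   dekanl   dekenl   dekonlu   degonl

dekonl

Dovik: start from *diganlu.
  rule 1 (apocope): diganlu → diganl
  rule 2 (unconditioned shift): diganl → dikanl
  rule 3 (vowel merger): dikanl → dikonl
  rule 4 (vowel merger): dikonl → dekonl
  rule 5: no change — dekonl
  ⇒ Dovik dekonl
Only 'dekonl' matches the regular Dovik development of *diganlu.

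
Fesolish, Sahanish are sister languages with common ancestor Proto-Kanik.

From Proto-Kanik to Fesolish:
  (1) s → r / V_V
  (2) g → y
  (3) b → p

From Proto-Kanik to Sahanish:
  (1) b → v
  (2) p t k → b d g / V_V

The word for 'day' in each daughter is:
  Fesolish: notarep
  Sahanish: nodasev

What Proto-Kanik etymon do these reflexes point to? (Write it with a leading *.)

Position 7: Fesolish has p, Sahanish has v. Taking the neighbouring segments as reconstructed: Fesolish p could go back to *p or *b; Sahanish v could go back to *b or *v — the one source consistent with every daughter is *b.
Position 3: Fesolish has t, Sahanish has d. Fesolish preserves t here (none of its changes turn any other segment into t), so the proto-segment is *t.
Verify the candidate proto-form against each daughter:
Fesolish: *notaseb
  notaseb → notareb   [rhotacism]
  notareb (rule 2 does not apply)
  notareb → notarep   [unconditioned shift]
  giving Fesolish notarep.
Sahanish: *notaseb
  notaseb → notasev   [unconditioned shift]
  notasev → nodasev   [intervocalic voicing]
  giving Sahanish nodasev.
Only *notaseb yields all of Fesolish notarep, Sahanish nodasev.

*notaseb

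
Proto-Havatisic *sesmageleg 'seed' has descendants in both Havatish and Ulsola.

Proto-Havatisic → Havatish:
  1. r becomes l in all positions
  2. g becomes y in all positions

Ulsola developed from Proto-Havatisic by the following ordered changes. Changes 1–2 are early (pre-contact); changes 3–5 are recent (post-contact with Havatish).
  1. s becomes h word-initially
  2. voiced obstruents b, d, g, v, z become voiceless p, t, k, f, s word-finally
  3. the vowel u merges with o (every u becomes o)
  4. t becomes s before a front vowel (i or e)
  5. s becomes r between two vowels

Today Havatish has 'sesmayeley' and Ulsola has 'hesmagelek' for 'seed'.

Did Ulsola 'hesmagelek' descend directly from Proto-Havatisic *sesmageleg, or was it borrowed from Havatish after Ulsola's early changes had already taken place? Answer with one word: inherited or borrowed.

inherited

If inherited, *sesmageleg would pass through all of Ulsola's changes:
Ulsola: *sesmageleg
  sesmageleg → hesmageleg   [debuccalisation]
  hesmageleg → hesmagelek   [final devoicing]
  hesmagelek (rule 3 does not apply)
  hesmagelek (rule 4 does not apply)
  hesmagelek (rule 5 does not apply)
  giving Ulsola hesmagelek.
If borrowed from Havatish 'sesmayeley' after the early changes, it would undergo only the recent ones:
  rule 3 (vowel merger): no change (sesmayeley)
  rule 4 (palatalisation): no change (sesmayeley)
  rule 5 (rhotacism): no change (sesmayeley)
  ⇒ as a loan: sesmayeley
Ulsola 'hesmagelek' matches the inherited outcome exactly, so it is an inherited cognate, not a loan.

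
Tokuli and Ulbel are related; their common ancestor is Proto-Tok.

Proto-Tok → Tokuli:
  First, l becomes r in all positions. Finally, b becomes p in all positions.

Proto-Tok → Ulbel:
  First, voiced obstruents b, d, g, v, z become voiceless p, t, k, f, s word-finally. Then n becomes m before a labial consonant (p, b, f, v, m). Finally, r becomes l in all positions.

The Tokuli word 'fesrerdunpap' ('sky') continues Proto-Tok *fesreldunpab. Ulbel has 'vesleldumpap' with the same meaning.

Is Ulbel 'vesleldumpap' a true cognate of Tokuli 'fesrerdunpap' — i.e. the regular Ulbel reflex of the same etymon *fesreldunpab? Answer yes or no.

Derive the expected Ulbel reflex of *fesreldunpab:
Ulbel: *fesreldunpab > fesreldunpap > fesreldumpap > fesleldumpap  (by final devoicing, nasal place assimilation, unconditioned shift)
The regular Ulbel reflex would be 'fesleldumpap', but the attested form is 'vesleldumpap'. The correspondence is irregular, so they are not cognates (the Ulbel form has a different source).

no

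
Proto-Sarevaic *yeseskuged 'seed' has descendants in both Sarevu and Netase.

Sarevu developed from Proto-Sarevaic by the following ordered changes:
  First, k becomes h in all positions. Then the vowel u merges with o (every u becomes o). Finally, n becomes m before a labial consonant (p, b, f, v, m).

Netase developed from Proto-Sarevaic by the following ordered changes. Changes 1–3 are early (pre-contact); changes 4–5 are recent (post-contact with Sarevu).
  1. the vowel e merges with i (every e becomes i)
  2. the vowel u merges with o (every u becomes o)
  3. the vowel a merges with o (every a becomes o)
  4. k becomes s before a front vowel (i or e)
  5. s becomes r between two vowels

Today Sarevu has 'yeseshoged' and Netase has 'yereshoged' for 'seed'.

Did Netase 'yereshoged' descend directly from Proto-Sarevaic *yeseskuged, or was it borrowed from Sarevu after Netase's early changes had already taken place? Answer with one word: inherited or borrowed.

If inherited, *yeseskuged would pass through all of Netase's changes:
Netase: start from *yeseskuged.
  rule 1 (vowel merger): yeseskuged → yisiskugid
  rule 2 (vowel merger): yisiskugid → yisiskogid
  rule 3: no change — yisiskogid
  rule 4: no change — yisiskogid
  rule 5 (rhotacism): yisiskogid → yiriskogid
  ⇒ Netase yiriskogid
If borrowed from Sarevu 'yeseshoged' after the early changes, it would undergo only the recent ones:
  rule 4 (palatalisation): no change (yeseshoged)
  rule 5 (rhotacism): yeseshoged → yereshoged
  ⇒ as a loan: yereshoged
Netase 'yereshoged' matches the loan outcome 'yereshoged', not the inherited 'yiriskogid' — it skipped the early Netase changes, so it was borrowed from Sarevu.

borrowed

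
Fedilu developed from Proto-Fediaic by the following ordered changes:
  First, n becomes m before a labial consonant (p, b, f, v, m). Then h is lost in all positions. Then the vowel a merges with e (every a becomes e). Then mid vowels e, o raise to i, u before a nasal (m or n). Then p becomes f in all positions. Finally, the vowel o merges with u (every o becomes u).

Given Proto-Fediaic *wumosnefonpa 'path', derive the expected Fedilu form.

wumusnefumfe

Fedilu: start from *wumosnefonpa.
  rule 1 (nasal place assimilation): wumosnefonpa → wumosnefompa
  rule 2: no change — wumosnefompa
  rule 3 (vowel merger): wumosnefompa → wumosnefompe
  rule 4 (pre-nasal raising): wumosnefompe → wumosnefumpe
  rule 5 (unconditioned shift): wumosnefumpe → wumosnefumfe
  rule 6 (vowel merger): wumosnefumfe → wumusnefumfe
  ⇒ Fedilu wumusnefumfe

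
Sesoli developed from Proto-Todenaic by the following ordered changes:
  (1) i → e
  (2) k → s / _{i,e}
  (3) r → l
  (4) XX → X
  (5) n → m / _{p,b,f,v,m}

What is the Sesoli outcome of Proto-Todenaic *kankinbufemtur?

kansembufemtul

Sesoli: *kankinbufemtur > kankenbufemtur > kansenbufemtur > kansenbufemtul > kansembufemtul  (by vowel merger, palatalisation, unconditioned shift, nasal place assimilation)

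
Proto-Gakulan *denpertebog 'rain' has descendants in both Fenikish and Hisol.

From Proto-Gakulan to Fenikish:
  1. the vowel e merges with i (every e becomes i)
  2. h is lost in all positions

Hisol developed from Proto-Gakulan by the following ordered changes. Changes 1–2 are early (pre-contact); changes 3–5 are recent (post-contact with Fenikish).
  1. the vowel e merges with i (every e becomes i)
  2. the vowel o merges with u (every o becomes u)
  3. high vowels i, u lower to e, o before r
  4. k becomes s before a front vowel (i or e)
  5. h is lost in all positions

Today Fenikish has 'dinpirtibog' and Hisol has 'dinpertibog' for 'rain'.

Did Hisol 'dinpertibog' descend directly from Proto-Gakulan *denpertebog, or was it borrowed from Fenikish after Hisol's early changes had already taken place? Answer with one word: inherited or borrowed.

If inherited, *denpertebog would pass through all of Hisol's changes:
Hisol: start from *denpertebog.
  rule 1 (vowel merger): denpertebog → dinpirtibog
  rule 2 (vowel merger): dinpirtibog → dinpirtibug
  rule 3 (pre-rhotic lowering): dinpirtibug → dinpertibug
  rule 4: no change — dinpertibug
  rule 5: no change — dinpertibug
  ⇒ Hisol dinpertibug
If borrowed from Fenikish 'dinpirtibog' after the early changes, it would undergo only the recent ones:
  rule 3 (pre-rhotic lowering): dinpirtibog → dinpertibog
  rule 4 (palatalisation): no change (dinpertibog)
  rule 5 (h-loss): no change (dinpertibog)
  ⇒ as a loan: dinpertibog
Hisol 'dinpertibog' matches the loan outcome 'dinpertibog', not the inherited 'dinpertibug' — it skipped the early Hisol changes, so it was borrowed from Fenikish.

borrowed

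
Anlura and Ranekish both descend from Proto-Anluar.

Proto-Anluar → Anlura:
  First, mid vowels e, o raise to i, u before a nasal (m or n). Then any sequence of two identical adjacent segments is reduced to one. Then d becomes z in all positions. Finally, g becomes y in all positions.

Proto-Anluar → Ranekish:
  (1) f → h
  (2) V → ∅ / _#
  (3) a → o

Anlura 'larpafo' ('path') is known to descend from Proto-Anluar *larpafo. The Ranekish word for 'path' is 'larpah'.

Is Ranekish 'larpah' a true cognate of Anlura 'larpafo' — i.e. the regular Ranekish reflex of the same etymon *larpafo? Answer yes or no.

no

Derive the expected Ranekish reflex of *larpafo:
Ranekish: *larpafo
  larpafo → larpaho   [unconditioned shift]
  larpaho → larpah   [apocope]
  larpah → lorpoh   [vowel merger]
  giving Ranekish lorpoh.
The regular Ranekish reflex would be 'lorpoh', but the attested form is 'larpah'. The correspondence is irregular, so they are not cognates (the Ranekish form has a different source).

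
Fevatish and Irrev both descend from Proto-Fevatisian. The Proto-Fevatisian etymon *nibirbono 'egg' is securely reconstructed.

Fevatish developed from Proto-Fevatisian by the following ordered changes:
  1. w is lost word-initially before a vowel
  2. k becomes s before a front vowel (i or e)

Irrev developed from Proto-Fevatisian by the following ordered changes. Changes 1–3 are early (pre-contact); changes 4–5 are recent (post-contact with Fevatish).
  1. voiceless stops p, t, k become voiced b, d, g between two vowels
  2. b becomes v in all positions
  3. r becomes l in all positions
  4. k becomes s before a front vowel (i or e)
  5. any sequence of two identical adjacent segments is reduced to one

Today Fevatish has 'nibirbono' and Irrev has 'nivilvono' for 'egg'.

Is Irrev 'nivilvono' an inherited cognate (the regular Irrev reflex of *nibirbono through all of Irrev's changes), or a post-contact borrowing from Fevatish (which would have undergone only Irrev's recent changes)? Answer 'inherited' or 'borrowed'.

inherited

If inherited, *nibirbono would pass through all of Irrev's changes:
Irrev: *nibirbono > nivirvono > nivilvono  (by unconditioned shift, unconditioned shift)
If borrowed from Fevatish 'nibirbono' after the early changes, it would undergo only the recent ones:
  rule 4 (palatalisation): no change (nibirbono)
  rule 5 (degemination): no change (nibirbono)
  ⇒ as a loan: nibirbono
Irrev 'nivilvono' matches the inherited outcome exactly, so it is an inherited cognate, not a loan.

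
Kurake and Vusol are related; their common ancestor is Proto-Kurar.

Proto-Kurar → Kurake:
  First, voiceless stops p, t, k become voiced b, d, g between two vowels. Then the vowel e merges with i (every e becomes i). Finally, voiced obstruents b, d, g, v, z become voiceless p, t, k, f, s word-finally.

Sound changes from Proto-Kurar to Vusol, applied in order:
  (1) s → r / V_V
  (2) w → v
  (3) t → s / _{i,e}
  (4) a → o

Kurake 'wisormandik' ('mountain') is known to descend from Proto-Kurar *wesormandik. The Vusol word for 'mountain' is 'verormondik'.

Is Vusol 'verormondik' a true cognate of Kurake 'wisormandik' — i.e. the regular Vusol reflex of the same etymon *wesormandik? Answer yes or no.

Derive the expected Vusol reflex of *wesormandik:
Vusol: *wesormandik
  wesormandik → werormandik   [rhotacism]
  werormandik → verormandik   [unconditioned shift]
  verormandik (rule 3 does not apply)
  verormandik → verormondik   [vowel merger]
  giving Vusol verormondik.
Vusol 'verormondik' matches the regular reflex exactly, so the pair is cognate.

yes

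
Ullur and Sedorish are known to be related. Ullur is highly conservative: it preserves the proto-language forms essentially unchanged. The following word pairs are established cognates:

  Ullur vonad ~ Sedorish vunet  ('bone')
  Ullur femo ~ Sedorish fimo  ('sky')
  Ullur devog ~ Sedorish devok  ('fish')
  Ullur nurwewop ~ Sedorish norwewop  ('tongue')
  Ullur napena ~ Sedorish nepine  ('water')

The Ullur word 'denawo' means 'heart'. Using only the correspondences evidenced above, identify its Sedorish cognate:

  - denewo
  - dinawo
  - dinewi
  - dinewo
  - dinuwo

dinewo

napena ~ nepine — Ullur e corresponds to Sedorish i after a consonant, before a nasal.
vonad ~ vunet — Ullur a corresponds to Sedorish e after a consonant, before a consonant other than r, m, n, p, b, f, v.
Applying these to Ullur 'denawo':
  denawo → dinawo   (e→i after a consonant, before a nasal)
  dinawo → dinewo   (a→e after a consonant, before a consonant other than r, m, n, p, b, f, v)
So the Sedorish cognate is 'dinewo'.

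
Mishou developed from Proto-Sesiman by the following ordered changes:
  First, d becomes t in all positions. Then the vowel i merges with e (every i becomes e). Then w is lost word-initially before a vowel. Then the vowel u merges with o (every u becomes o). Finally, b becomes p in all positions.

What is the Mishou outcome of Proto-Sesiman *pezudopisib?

Mishou: start from *pezudopisib.
  rule 1 (unconditioned shift): pezudopisib → pezutopisib
  rule 2 (vowel merger): pezutopisib → pezutopeseb
  rule 3: no change — pezutopeseb
  rule 4 (vowel merger): pezutopeseb → pezotopeseb
  rule 5 (unconditioned shift): pezotopeseb → pezotopesep
  ⇒ Mishou pezotopesep

pezotopesep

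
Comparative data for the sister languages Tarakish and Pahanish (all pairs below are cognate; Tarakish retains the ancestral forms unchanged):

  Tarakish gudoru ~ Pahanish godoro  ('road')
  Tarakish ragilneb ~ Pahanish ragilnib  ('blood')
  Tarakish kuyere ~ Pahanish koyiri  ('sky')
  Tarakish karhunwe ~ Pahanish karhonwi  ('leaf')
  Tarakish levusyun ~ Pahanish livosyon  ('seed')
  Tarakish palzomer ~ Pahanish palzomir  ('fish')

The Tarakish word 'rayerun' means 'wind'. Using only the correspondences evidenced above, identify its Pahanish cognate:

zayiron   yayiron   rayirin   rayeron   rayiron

rayiron

kuyere ~ koyiri, palzomer ~ palzomir — Tarakish e corresponds to Pahanish i after a consonant, before r.
karhunwe ~ karhonwi, levusyun ~ livosyon — Tarakish u corresponds to Pahanish o after a consonant, before a nasal.
Applying these to Tarakish 'rayerun':
  rayerun → rayirun   (e→i after a consonant, before r)
  rayirun → rayiron   (u→o after a consonant, before a nasal)
So the Pahanish cognate is 'rayiron'.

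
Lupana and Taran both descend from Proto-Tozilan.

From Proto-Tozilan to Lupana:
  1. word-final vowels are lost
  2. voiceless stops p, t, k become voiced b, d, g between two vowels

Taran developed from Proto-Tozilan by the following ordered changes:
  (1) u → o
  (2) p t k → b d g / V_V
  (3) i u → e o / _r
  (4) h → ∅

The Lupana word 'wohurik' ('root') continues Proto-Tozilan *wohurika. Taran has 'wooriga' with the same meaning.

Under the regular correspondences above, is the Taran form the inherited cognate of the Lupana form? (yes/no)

yes

Derive the expected Taran reflex of *wohurika:
Taran: *wohurika > wohorika > wohoriga > wooriga  (by vowel merger, intervocalic voicing, h-loss)
Taran 'wooriga' matches the regular reflex exactly, so the pair is cognate.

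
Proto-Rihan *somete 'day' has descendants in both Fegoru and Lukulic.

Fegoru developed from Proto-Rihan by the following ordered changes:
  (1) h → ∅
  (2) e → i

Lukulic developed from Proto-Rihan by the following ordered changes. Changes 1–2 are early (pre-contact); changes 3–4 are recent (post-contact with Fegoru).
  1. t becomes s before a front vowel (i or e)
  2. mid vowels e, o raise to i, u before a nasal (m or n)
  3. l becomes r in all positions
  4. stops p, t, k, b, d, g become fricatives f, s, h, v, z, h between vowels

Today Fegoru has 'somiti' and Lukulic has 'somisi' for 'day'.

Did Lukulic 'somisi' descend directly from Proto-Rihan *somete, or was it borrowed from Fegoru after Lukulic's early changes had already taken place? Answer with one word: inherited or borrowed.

If inherited, *somete would pass through all of Lukulic's changes:
Lukulic: *somete
  somete → somese   [palatalisation]
  somese → sumese   [pre-nasal raising]
  sumese (rule 3 does not apply)
  sumese (rule 4 does not apply)
  giving Lukulic sumese.
If borrowed from Fegoru 'somiti' after the early changes, it would undergo only the recent ones:
  rule 3 (unconditioned shift): no change (somiti)
  rule 4 (intervocalic lenition): somiti → somisi
  ⇒ as a loan: somisi
Lukulic 'somisi' matches the loan outcome 'somisi', not the inherited 'sumese' — it skipped the early Lukulic changes, so it was borrowed from Fegoru.

borrowed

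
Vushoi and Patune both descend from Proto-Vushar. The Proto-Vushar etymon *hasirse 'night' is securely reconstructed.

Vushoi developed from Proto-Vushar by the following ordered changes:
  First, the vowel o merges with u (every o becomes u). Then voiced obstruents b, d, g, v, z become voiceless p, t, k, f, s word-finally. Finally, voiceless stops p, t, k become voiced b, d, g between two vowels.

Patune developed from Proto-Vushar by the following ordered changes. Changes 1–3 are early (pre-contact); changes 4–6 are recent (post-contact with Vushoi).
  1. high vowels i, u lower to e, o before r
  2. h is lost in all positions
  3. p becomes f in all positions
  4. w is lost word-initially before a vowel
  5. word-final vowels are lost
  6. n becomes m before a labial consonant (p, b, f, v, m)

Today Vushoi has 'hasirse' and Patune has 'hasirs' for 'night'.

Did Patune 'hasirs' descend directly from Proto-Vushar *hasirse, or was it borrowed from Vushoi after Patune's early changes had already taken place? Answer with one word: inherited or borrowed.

borrowed

If inherited, *hasirse would pass through all of Patune's changes:
Patune: start from *hasirse.
  rule 1 (pre-rhotic lowering): hasirse → haserse
  rule 2 (h-loss): haserse → aserse
  rule 3: no change — aserse
  rule 4: no change — aserse
  rule 5 (apocope): aserse → asers
  rule 6: no change — asers
  ⇒ Patune asers
If borrowed from Vushoi 'hasirse' after the early changes, it would undergo only the recent ones:
  rule 4 (glide loss): no change (hasirse)
  rule 5 (apocope): hasirse → hasirs
  rule 6 (nasal place assimilation): no change (hasirs)
  ⇒ as a loan: hasirs
Patune 'hasirs' matches the loan outcome 'hasirs', not the inherited 'asers' — it skipped the early Patune changes, so it was borrowed from Vushoi.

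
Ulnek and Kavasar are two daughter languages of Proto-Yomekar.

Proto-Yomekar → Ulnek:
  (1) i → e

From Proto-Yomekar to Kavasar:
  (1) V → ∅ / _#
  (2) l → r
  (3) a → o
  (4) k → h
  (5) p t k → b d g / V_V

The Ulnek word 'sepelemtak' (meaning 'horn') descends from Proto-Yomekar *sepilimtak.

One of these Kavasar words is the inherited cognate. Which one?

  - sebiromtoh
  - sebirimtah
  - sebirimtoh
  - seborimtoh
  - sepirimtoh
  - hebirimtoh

Kavasar: *sepilimtak
  sepilimtak (rule 1 does not apply)
  sepilimtak → sepirimtak   [unconditioned shift]
  sepirimtak → sepirimtok   [vowel merger]
  sepirimtok → sepirimtoh   [unconditioned shift]
  sepirimtoh → sebirimtoh   [intervocalic voicing]
  giving Kavasar sebirimtoh.

sebirimtoh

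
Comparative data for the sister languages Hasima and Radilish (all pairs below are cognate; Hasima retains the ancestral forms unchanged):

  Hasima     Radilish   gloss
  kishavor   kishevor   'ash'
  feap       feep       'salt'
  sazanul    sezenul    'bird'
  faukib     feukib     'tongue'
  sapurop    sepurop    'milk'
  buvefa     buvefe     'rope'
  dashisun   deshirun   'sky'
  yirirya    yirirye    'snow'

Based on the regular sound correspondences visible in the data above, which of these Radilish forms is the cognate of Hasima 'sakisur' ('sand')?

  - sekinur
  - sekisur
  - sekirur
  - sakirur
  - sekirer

sazanul ~ sezenul, dashisun ~ deshirun — Hasima a corresponds to Radilish e after a consonant, before a consonant other than r, m, n, p, b, f, v.
dashisun ~ deshirun — Hasima s corresponds to Radilish r between vowels (before a back vowel).
Applying these to Hasima 'sakisur':
  sakisur → sekisur   (a→e after a consonant, before a consonant other than r, m, n, p, b, f, v)
  sekisur → sekirur   (s→r between vowels (before a back vowel))
So the Radilish cognate is 'sekirur'.

sekirur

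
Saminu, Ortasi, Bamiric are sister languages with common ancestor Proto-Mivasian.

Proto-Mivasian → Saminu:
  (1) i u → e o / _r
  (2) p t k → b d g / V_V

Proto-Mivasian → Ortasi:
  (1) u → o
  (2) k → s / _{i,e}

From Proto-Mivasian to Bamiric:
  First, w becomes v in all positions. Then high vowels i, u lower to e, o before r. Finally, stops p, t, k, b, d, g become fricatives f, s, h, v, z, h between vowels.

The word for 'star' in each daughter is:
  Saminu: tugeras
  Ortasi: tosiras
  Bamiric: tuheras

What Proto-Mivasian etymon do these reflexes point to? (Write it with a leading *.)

Position 3: Saminu has g, Ortasi has s, Bamiric has h. Taking the neighbouring segments as reconstructed: Saminu g could go back to *k or *g; Ortasi s could go back to *k or *s; Bamiric h could go back to *k or *g or *h — the one source consistent with every daughter is *k.
Position 4: Saminu has e, Ortasi has i, Bamiric has e. Ortasi preserves i here (none of its changes turn any other segment into i), so the proto-segment is *i.
Continuing position by position gives *tukiras; check it forward:
Saminu: start from *tukiras.
  rule 1 (pre-rhotic lowering): tukiras → tukeras
  rule 2 (intervocalic voicing): tukeras → tugeras
  ⇒ Saminu tugeras
Ortasi: *tukiras
  tukiras → tokiras   [vowel merger]
  tokiras → tosiras   [palatalisation]
  giving Ortasi tosiras.
Bamiric: *tukiras > tukeras > tuheras  (by pre-rhotic lowering, intervocalic lenition)
*tukiras is the unique common source.

*tukiras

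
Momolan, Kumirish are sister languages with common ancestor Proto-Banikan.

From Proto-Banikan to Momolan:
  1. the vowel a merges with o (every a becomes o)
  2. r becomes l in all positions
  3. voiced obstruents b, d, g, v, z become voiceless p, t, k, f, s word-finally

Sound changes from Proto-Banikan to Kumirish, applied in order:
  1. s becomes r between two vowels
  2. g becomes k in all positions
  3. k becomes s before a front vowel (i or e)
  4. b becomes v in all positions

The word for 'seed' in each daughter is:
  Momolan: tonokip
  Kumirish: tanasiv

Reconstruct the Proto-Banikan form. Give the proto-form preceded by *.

*tanakib

Position 7: Momolan has p, Kumirish has v. Taking the neighbouring segments as reconstructed: Momolan p could go back to *p or *b; Kumirish v could go back to *b or *v — the one source consistent with every daughter is *b.
Position 5: Momolan has k, Kumirish has s. Taking the neighbouring segments as reconstructed: Momolan k can only go back to *k; Kumirish s could go back to *k or *g — the one source consistent with every daughter is *k.
Continuing position by position gives *tanakib; check it forward:
Momolan: *tanakib
  tanakib → tonokib   [vowel merger]
  tonokib (rule 2 does not apply)
  tonokib → tonokip   [final devoicing]
  giving Momolan tonokip.
Kumirish: *tanakib
  tanakib (rule 1 does not apply)
  tanakib (rule 2 does not apply)
  tanakib → tanasib   [palatalisation]
  tanasib → tanasiv   [unconditioned shift]
  giving Kumirish tanasiv.
*tanakib is the unique common source.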